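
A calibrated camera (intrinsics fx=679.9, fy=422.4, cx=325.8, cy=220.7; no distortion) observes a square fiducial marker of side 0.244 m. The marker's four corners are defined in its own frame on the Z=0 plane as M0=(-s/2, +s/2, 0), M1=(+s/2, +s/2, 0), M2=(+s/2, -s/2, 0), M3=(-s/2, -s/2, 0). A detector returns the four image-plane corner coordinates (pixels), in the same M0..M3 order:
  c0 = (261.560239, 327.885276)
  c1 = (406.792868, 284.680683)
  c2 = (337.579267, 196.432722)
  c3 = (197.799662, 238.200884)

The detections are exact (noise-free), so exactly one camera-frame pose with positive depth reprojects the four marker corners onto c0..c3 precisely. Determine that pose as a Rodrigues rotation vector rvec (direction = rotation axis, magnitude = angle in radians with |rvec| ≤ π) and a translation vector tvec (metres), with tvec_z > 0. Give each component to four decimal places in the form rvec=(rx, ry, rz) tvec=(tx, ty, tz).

Intrinsics K: fx=679.9, fy=422.4, cx=325.8, cy=220.7
Marker side s = 0.244 m; corners in marker frame (Z=0):
  M0 = (-0.1220, +0.1220, 0)
  M1 = (+0.1220, +0.1220, 0)
  M2 = (+0.1220, -0.1220, 0)
  M3 = (-0.1220, -0.1220, 0)
Detected image corners:
  c0 = (261.560239, 327.885276) px
  c1 = (406.792868, 284.680683) px
  c2 = (337.579267, 196.432722) px
  c3 = (197.799662, 238.200884) px
Planar DLT: solve 8×8 A·h = b for H (H[2,2]=1):
  H  [+581.68591 +226.28603 +300.24847]
  H  [-175.93657 +324.43254 +260.98536]
  H  [-0.00713 -0.15350 +1.00000]
B = K⁻¹H; ‖b₁‖=0.953030, ‖b₂‖=0.953030; λ = 2/(‖b₁‖+‖b₂‖) = 1.049285, sign → tz>0 ⇒ λ=+1.049285
r₁ = λ·B[:,0] = (+0.90130,-0.43313,-0.00748); r₂ = λ·B[:,1] = (+0.42640,+0.89008,-0.16106)
r₃ = r₁×r₂ = (+0.07642,+0.14197,+0.98692); SVD([r₁ r₂ r₃]) → R = UVᵀ:
  R  [+0.90130 +0.42640 +0.07642]
  R  [-0.43313 +0.89008 +0.14197]
  R  [-0.00748 -0.16106 +0.98692]
t = (-0.03943, +0.10007, +1.04929) m
tr R = 2.778292; θ = arccos((tr R − 1)/2) = 0.475321 rad = 27.234°
axis k = ((R−Rᵀ)₃₂, (R−Rᵀ)₁₃, (R−Rᵀ)₂₁) / (2 sinθ) = (-0.331097, +0.091676, -0.939133)
rvec = θ·k = (-0.157378, +0.043576, -0.446390)

rvec=(-0.1574, 0.0436, -0.4464) tvec=(-0.0394, 0.1001, 1.0493)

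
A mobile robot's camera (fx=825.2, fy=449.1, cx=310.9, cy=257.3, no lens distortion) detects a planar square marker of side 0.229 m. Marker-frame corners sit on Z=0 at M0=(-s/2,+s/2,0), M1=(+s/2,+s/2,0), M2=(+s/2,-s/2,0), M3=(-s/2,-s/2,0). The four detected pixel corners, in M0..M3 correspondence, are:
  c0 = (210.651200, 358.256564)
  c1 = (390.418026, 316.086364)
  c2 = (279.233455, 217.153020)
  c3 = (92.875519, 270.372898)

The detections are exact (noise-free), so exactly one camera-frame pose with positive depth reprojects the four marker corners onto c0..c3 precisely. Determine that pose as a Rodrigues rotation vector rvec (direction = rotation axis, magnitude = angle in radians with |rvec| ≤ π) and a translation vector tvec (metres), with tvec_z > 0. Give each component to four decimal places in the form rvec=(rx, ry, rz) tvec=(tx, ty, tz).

rvec=(0.3928, 0.2073, -0.4955) tvec=(-0.0720, 0.0694, 0.8653)

Intrinsics K: fx=825.2, fy=449.1, cx=310.9, cy=257.3
Marker side s = 0.229 m; corners in marker frame (Z=0):
  M0 = (-0.1145, +0.1145, 0)
  M1 = (+0.1145, +0.1145, 0)
  M2 = (+0.1145, -0.1145, 0)
  M3 = (-0.1145, -0.1145, 0)
Detected image corners:
  c0 = (210.651200, 358.256564) px
  c1 = (390.418026, 316.086364) px
  c2 = (279.233455, 217.153020) px
  c3 = (92.875519, 270.372898) px
Planar DLT: solve 8×8 A·h = b for H (H[2,2]=1):
  H  [+718.34344 +589.02424 +242.21462]
  H  [-303.32510 +512.72219 +293.31687]
  H  [-0.33069 +0.36403 +1.00000]
B = K⁻¹H; ‖b₁‖=1.155735, ‖b₂‖=1.155735; λ = 2/(‖b₁‖+‖b₂‖) = 0.865251, sign → tz>0 ⇒ λ=+0.865251
r₁ = λ·B[:,0] = (+0.86101,-0.42046,-0.28613); r₂ = λ·B[:,1] = (+0.49894,+0.80737,+0.31498)
r₃ = r₁×r₂ = (+0.09858,-0.41396,+0.90494); SVD([r₁ r₂ r₃]) → R = UVᵀ:
  R  [+0.86101 +0.49894 +0.09858]
  R  [-0.42046 +0.80737 -0.41396]
  R  [-0.28613 +0.31498 +0.90494]
t = (-0.07202, +0.06939, +0.86525) m
tr R = 2.573321; θ = arccos((tr R − 1)/2) = 0.665415 rad = 38.125°
axis k = ((R−Rᵀ)₃₂, (R−Rᵀ)₁₃, (R−Rᵀ)₂₁) / (2 sinθ) = (+0.590341, +0.311564, -0.744597)
rvec = θ·k = (+0.392822, +0.207320, -0.495466)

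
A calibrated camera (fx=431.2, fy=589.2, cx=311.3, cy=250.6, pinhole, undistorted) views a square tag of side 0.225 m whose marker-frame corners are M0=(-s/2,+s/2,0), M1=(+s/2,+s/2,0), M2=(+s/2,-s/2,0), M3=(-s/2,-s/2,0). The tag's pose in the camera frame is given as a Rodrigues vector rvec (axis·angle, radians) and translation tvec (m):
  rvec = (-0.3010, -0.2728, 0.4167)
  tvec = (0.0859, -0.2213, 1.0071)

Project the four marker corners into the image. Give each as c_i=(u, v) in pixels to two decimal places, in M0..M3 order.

Intrinsics K: fx=431.2, fy=589.2, cx=311.3, cy=250.6
Marker side s = 0.225 m; corners in marker frame (Z=0):
  M0 = (-0.1125, +0.1125, 0)
  M1 = (+0.1125, +0.1125, 0)
  M2 = (+0.1125, -0.1125, 0)
  M3 = (-0.1125, -0.1125, 0)
rvec = (-0.3010, -0.2728, 0.4167), |rvec| = θ = 0.58194 rad = 33.343°
Rodrigues: sinθ=0.54965, 1−cosθ=0.16460; R = I + sinθ·[k]× + (1−cosθ)·[k]×²:
    [+0.87943 -0.35366 -0.31862]
    [+0.43349 +0.87157 +0.22904]
    [+0.19670 -0.33955 +0.91979]
t = (0.0859, -0.2213, 1.0071) m
M0: Pc = R·M0+t = (-0.05282, -0.17202, +0.94677); u = 431.2·(-0.05282)/0.94677 + 311.3 = 287.2420, v = 589.2·(-0.17202)/0.94677 + 250.6 = 143.5502
M1: Pc = R·M1+t = (+0.14505, -0.07448, +0.99103); u = 431.2·(+0.14505)/0.99103 + 311.3 = 374.4112, v = 589.2·(-0.07448)/0.99103 + 250.6 = 206.3182
M2: Pc = R·M2+t = (+0.22462, -0.27058, +1.06743); u = 431.2·(+0.22462)/1.06743 + 311.3 = 402.0392, v = 589.2·(-0.27058)/1.06743 + 250.6 = 101.2426
M3: Pc = R·M3+t = (+0.02675, -0.36812, +1.02317); u = 431.2·(+0.02675)/1.02317 + 311.3 = 322.5739, v = 589.2·(-0.36812)/1.02317 + 250.6 = 38.6164

c0=(287.24, 143.55) c1=(374.41, 206.32) c2=(402.04, 101.24) c3=(322.57, 38.62)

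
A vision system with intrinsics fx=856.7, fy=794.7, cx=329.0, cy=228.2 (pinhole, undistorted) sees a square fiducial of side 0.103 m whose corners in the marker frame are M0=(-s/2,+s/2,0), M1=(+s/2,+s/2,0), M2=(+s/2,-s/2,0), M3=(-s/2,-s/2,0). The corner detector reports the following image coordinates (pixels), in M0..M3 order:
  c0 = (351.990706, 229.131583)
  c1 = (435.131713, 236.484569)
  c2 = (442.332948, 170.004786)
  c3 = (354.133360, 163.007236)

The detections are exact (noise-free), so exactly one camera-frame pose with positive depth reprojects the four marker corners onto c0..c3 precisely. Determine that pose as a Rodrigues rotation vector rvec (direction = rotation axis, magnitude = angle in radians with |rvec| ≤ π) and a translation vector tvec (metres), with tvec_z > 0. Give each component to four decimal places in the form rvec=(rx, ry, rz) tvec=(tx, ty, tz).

Intrinsics K: fx=856.7, fy=794.7, cx=329.0, cy=228.2
Marker side s = 0.103 m; corners in marker frame (Z=0):
  M0 = (-0.0515, +0.0515, 0)
  M1 = (+0.0515, +0.0515, 0)
  M2 = (+0.0515, -0.0515, 0)
  M3 = (-0.0515, -0.0515, 0)
Detected image corners:
  c0 = (351.990706, 229.131583) px
  c1 = (435.131713, 236.484569) px
  c2 = (442.332948, 170.004786) px
  c3 = (354.133360, 163.007236) px
Planar DLT: solve 8×8 A·h = b for H (H[2,2]=1):
  H  [+786.13148 +179.29309 +395.57876]
  H  [+47.06851 +756.92230 +200.60426]
  H  [-0.11342 +0.56709 +1.00000]
B = K⁻¹H; ‖b₁‖=0.972195, ‖b₂‖=0.972195; λ = 2/(‖b₁‖+‖b₂‖) = 1.028600, sign → tz>0 ⇒ λ=+1.028600
r₁ = λ·B[:,0] = (+0.98867,+0.09442,-0.11666); r₂ = λ·B[:,1] = (-0.00874,+0.81221,+0.58331)
r₃ = r₁×r₂ = (+0.14983,-0.57568,+0.80383); SVD([r₁ r₂ r₃]) → R = UVᵀ:
  R  [+0.98867 -0.00874 +0.14983]
  R  [+0.09442 +0.81221 -0.57568]
  R  [-0.11666 +0.58331 +0.80383]
t = (+0.07994, -0.03572, +1.02860) m
tr R = 2.604709; θ = arccos((tr R − 1)/2) = 0.639566 rad = 36.644°
axis k = ((R−Rᵀ)₃₂, (R−Rᵀ)₁₃, (R−Rᵀ)₂₁) / (2 sinθ) = (+0.970923, +0.223249, +0.086421)
rvec = θ·k = (+0.620969, +0.142783, +0.055272)

rvec=(0.6210, 0.1428, 0.0553) tvec=(0.0799, -0.0357, 1.0286)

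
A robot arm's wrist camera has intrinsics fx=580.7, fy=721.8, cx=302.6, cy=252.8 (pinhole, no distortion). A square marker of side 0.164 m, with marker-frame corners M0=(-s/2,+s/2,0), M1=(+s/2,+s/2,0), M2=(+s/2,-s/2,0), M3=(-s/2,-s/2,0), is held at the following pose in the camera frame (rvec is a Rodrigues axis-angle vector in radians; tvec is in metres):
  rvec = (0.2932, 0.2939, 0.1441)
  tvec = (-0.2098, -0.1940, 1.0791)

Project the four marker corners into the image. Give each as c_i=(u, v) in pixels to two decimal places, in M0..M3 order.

c0=(150.20, 168.66) c1=(227.45, 185.19) c2=(232.77, 73.29) c3=(151.71, 60.49)

Intrinsics K: fx=580.7, fy=721.8, cx=302.6, cy=252.8
Marker side s = 0.164 m; corners in marker frame (Z=0):
  M0 = (-0.0820, +0.0820, 0)
  M1 = (+0.0820, +0.0820, 0)
  M2 = (+0.0820, -0.0820, 0)
  M3 = (-0.0820, -0.0820, 0)
rvec = (0.2932, 0.2939, 0.1441), |rvec| = θ = 0.43944 rad = 25.178°
Rodrigues: sinθ=0.42543, 1−cosθ=0.09501; R = I + sinθ·[k]× + (1−cosθ)·[k]×²:
    [+0.94729 -0.09711 +0.30532]
    [+0.18190 +0.94749 -0.26302]
    [-0.26374 +0.30469 +0.91521]
t = (-0.2098, -0.1940, 1.0791) m
M0: Pc = R·M0+t = (-0.29544, -0.13122, +1.12571); u = 580.7·(-0.29544)/1.12571 + 302.6 = 150.1966, v = 721.8·(-0.13122)/1.12571 + 252.8 = 168.6611
M1: Pc = R·M1+t = (-0.14009, -0.10139, +1.08246); u = 580.7·(-0.14009)/1.08246 + 302.6 = 227.4491, v = 721.8·(-0.10139)/1.08246 + 252.8 = 185.1916
M2: Pc = R·M2+t = (-0.12416, -0.25678, +1.03249); u = 580.7·(-0.12416)/1.03249 + 302.6 = 232.7692, v = 721.8·(-0.25678)/1.03249 + 252.8 = 73.2897
M3: Pc = R·M3+t = (-0.27951, -0.28661, +1.07574); u = 580.7·(-0.27951)/1.07574 + 302.6 = 151.7144, v = 721.8·(-0.28661)/1.07574 + 252.8 = 60.4908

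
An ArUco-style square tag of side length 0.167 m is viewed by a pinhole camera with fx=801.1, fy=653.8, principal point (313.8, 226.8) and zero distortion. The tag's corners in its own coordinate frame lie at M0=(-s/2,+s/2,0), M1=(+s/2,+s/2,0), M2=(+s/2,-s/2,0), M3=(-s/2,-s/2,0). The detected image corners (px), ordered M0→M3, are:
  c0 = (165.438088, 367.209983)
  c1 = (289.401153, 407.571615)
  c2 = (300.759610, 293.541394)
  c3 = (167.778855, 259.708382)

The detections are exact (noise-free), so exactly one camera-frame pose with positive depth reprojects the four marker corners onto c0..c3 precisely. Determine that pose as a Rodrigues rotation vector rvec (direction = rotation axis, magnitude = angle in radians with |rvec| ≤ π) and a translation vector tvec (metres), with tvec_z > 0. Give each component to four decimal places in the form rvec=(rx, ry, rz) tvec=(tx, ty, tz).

Intrinsics K: fx=801.1, fy=653.8, cx=313.8, cy=226.8
Marker side s = 0.167 m; corners in marker frame (Z=0):
  M0 = (-0.0835, +0.0835, 0)
  M1 = (+0.0835, +0.0835, 0)
  M2 = (+0.0835, -0.0835, 0)
  M3 = (-0.0835, -0.0835, 0)
Detected image corners:
  c0 = (165.438088, 367.209983) px
  c1 = (289.401153, 407.571615) px
  c2 = (300.759610, 293.541394) px
  c3 = (167.778855, 259.708382) px
Planar DLT: solve 8×8 A·h = b for H (H[2,2]=1):
  H  [+656.43342 +51.13448 +228.12998]
  H  [+61.74433 +793.43781 +333.08072]
  H  [-0.48505 +0.39445 +1.00000]
B = K⁻¹H; ‖b₁‖=1.150302, ‖b₂‖=1.150302; λ = 2/(‖b₁‖+‖b₂‖) = 0.869337, sign → tz>0 ⇒ λ=+0.869337
r₁ = λ·B[:,0] = (+0.87752,+0.22837,-0.42167); r₂ = λ·B[:,1] = (-0.07883,+0.93605,+0.34291)
r₃ = r₁×r₂ = (+0.47302,-0.26767,+0.83941); SVD([r₁ r₂ r₃]) → R = UVᵀ:
  R  [+0.87752 -0.07883 +0.47302]
  R  [+0.22837 +0.93605 -0.26767]
  R  [-0.42167 +0.34291 +0.83941]
t = (-0.09297, +0.14132, +0.86934) m
tr R = 2.652984; θ = arccos((tr R − 1)/2) = 0.597949 rad = 34.260°
axis k = ((R−Rᵀ)₃₂, (R−Rᵀ)₁₃, (R−Rᵀ)₂₁) / (2 sinθ) = (+0.542305, +0.794642, +0.272854)
rvec = θ·k = (+0.324271, +0.475155, +0.163153)

rvec=(0.3243, 0.4752, 0.1632) tvec=(-0.0930, 0.1413, 0.8693)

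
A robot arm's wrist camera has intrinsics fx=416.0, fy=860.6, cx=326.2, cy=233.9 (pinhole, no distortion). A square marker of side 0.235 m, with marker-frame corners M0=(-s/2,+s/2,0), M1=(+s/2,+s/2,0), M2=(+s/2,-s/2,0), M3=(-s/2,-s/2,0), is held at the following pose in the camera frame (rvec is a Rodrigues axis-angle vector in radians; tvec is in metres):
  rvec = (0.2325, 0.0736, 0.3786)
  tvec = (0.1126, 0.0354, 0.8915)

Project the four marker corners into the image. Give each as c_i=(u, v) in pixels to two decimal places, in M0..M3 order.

Intrinsics K: fx=416.0, fy=860.6, cx=326.2, cy=233.9
Marker side s = 0.235 m; corners in marker frame (Z=0):
  M0 = (-0.1175, +0.1175, 0)
  M1 = (+0.1175, +0.1175, 0)
  M2 = (+0.1175, -0.1175, 0)
  M3 = (-0.1175, -0.1175, 0)
rvec = (0.2325, 0.0736, 0.3786), |rvec| = θ = 0.45035 rad = 25.803°
Rodrigues: sinθ=0.43528, 1−cosθ=0.09970; R = I + sinθ·[k]× + (1−cosθ)·[k]×²:
    [+0.92687 -0.35752 +0.11441]
    [+0.37434 +0.90296 -0.21102]
    [-0.02786 +0.23842 +0.97076]
t = (0.1126, 0.0354, 0.8915) m
M0: Pc = R·M0+t = (-0.03832, +0.09751, +0.92279); u = 416.0·(-0.03832)/0.92279 + 326.2 = 308.9269, v = 860.6·(+0.09751)/0.92279 + 233.9 = 324.8408
M1: Pc = R·M1+t = (+0.17950, +0.18548, +0.91624); u = 416.0·(+0.17950)/0.91624 + 326.2 = 407.6977, v = 860.6·(+0.18548)/0.91624 + 233.9 = 408.1194
M2: Pc = R·M2+t = (+0.26352, -0.02671, +0.86021); u = 416.0·(+0.26352)/0.86021 + 326.2 = 453.6368, v = 860.6·(-0.02671)/0.86021 + 233.9 = 207.1756
M3: Pc = R·M3+t = (+0.04570, -0.11468, +0.86676); u = 416.0·(+0.04570)/0.86676 + 326.2 = 348.1342, v = 860.6·(-0.11468)/0.86676 + 233.9 = 120.0318

c0=(308.93, 324.84) c1=(407.70, 408.12) c2=(453.64, 207.18) c3=(348.13, 120.03)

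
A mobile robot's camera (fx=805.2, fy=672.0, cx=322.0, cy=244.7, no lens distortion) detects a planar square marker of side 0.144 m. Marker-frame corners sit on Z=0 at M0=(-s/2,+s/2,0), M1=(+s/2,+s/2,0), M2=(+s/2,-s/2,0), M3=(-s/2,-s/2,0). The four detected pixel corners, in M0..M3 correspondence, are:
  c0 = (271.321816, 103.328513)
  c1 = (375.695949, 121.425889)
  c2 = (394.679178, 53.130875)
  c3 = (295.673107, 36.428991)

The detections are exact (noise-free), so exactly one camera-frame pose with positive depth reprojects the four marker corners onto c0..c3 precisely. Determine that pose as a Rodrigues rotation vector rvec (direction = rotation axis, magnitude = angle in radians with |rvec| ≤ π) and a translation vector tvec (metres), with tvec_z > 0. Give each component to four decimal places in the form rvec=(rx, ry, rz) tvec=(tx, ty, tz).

rvec=(-0.4373, 0.0042, 0.2227) tvec=(0.0173, -0.2770, 1.1142)

Intrinsics K: fx=805.2, fy=672.0, cx=322.0, cy=244.7
Marker side s = 0.144 m; corners in marker frame (Z=0):
  M0 = (-0.0720, +0.0720, 0)
  M1 = (+0.0720, +0.0720, 0)
  M2 = (+0.0720, -0.0720, 0)
  M3 = (-0.0720, -0.0720, 0)
Detected image corners:
  c0 = (271.321816, 103.328513) px
  c1 = (375.695949, 121.425889) px
  c2 = (394.679178, 53.130875) px
  c3 = (295.673107, 36.428991) px
Planar DLT: solve 8×8 A·h = b for H (H[2,2]=1):
  H  [+690.14417 -276.40424 +334.46611]
  H  [+117.04906 +439.82564 +77.63329]
  H  [-0.04645 -0.37648 +1.00000]
B = K⁻¹H; ‖b₁‖=0.897498, ‖b₂‖=0.897498; λ = 2/(‖b₁‖+‖b₂‖) = 1.114209, sign → tz>0 ⇒ λ=+1.114209
r₁ = λ·B[:,0] = (+0.97570,+0.21292,-0.05176); r₂ = λ·B[:,1] = (-0.21473,+0.88200,-0.41948)
r₃ = r₁×r₂ = (-0.04366,+0.42040,+0.90629); SVD([r₁ r₂ r₃]) → R = UVᵀ:
  R  [+0.97570 -0.21473 -0.04366]
  R  [+0.21292 +0.88200 +0.42040]
  R  [-0.05176 -0.41948 +0.90629]
t = (+0.01725, -0.27700, +1.11421) m
tr R = 2.763985; θ = arccos((tr R − 1)/2) = 0.490722 rad = 28.116°
axis k = ((R−Rᵀ)₃₂, (R−Rᵀ)₁₃, (R−Rᵀ)₂₁) / (2 sinθ) = (-0.891100, +0.008590, +0.453726)
rvec = θ·k = (-0.437283, +0.004215, +0.222653)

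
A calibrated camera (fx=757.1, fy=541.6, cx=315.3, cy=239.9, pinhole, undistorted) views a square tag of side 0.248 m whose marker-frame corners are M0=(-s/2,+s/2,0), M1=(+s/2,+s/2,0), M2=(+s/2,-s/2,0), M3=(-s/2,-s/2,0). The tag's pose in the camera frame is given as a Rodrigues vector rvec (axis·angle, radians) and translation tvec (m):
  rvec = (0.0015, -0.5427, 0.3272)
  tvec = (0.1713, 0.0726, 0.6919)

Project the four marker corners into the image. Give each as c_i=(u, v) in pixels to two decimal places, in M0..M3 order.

c0=(356.20, 373.28) c1=(552.56, 405.83) c2=(621.18, 234.86) c3=(444.75, 169.73)

Intrinsics K: fx=757.1, fy=541.6, cx=315.3, cy=239.9
Marker side s = 0.248 m; corners in marker frame (Z=0):
  M0 = (-0.1240, +0.1240, 0)
  M1 = (+0.1240, +0.1240, 0)
  M2 = (+0.1240, -0.1240, 0)
  M3 = (-0.1240, -0.1240, 0)
rvec = (0.0015, -0.5427, 0.3272), |rvec| = θ = 0.63371 rad = 36.309°
Rodrigues: sinθ=0.59214, 1−cosθ=0.19416; R = I + sinθ·[k]× + (1−cosθ)·[k]×²:
    [+0.80584 -0.30613 -0.50686]
    [+0.30534 +0.94824 -0.08726]
    [+0.50734 -0.08445 +0.85760]
t = (0.1713, 0.0726, 0.6919) m
M0: Pc = R·M0+t = (+0.03342, +0.15232, +0.61852); u = 757.1·(+0.03342)/0.61852 + 315.3 = 356.2030, v = 541.6·(+0.15232)/0.61852 + 239.9 = 373.2767
M1: Pc = R·M1+t = (+0.23326, +0.22804, +0.74434); u = 757.1·(+0.23326)/0.74434 + 315.3 = 552.5635, v = 541.6·(+0.22804)/0.74434 + 239.9 = 405.8308
M2: Pc = R·M2+t = (+0.30918, -0.00712, +0.76528); u = 757.1·(+0.30918)/0.76528 + 315.3 = 621.1785, v = 541.6·(-0.00712)/0.76528 + 239.9 = 234.8619
M3: Pc = R·M3+t = (+0.10934, -0.08284, +0.63946); u = 757.1·(+0.10934)/0.63946 + 315.3 = 444.7499, v = 541.6·(-0.08284)/0.63946 + 239.9 = 169.7345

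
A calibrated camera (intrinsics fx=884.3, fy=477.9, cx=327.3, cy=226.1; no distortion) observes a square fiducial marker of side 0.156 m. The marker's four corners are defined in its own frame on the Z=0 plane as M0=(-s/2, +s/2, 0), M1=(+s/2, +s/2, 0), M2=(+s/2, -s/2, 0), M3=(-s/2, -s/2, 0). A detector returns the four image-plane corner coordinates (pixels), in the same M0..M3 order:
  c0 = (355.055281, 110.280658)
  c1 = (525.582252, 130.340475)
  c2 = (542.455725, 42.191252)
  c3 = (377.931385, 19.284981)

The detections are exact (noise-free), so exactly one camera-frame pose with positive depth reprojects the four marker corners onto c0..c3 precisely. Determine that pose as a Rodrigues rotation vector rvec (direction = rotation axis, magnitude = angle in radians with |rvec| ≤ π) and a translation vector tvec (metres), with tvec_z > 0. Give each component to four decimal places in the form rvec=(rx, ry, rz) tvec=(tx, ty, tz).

Intrinsics K: fx=884.3, fy=477.9, cx=327.3, cy=226.1
Marker side s = 0.156 m; corners in marker frame (Z=0):
  M0 = (-0.0780, +0.0780, 0)
  M1 = (+0.0780, +0.0780, 0)
  M2 = (+0.0780, -0.0780, 0)
  M3 = (-0.0780, -0.0780, 0)
Detected image corners:
  c0 = (355.055281, 110.280658) px
  c1 = (525.582252, 130.340475) px
  c2 = (542.455725, 42.191252) px
  c3 = (377.931385, 19.284981) px
Planar DLT: solve 8×8 A·h = b for H (H[2,2]=1):
  H  [+1186.88256 -217.00109 +452.05511]
  H  [+156.85856 +558.91102 +75.03709]
  H  [+0.25163 -0.19983 +1.00000]
B = K⁻¹H; ‖b₁‖=1.291187, ‖b₂‖=1.291187; λ = 2/(‖b₁‖+‖b₂‖) = 0.774481, sign → tz>0 ⇒ λ=+0.774481
r₁ = λ·B[:,0] = (+0.96735,+0.16200,+0.19489); r₂ = λ·B[:,1] = (-0.13277,+0.97899,-0.15477)
r₃ = r₁×r₂ = (-0.21586,+0.12384,+0.96854); SVD([r₁ r₂ r₃]) → R = UVᵀ:
  R  [+0.96735 -0.13277 -0.21586]
  R  [+0.16200 +0.97899 +0.12384]
  R  [+0.19489 -0.15477 +0.96854]
t = (+0.10926, -0.24481, +0.77448) m
tr R = 2.914882; θ = arccos((tr R − 1)/2) = 0.292795 rad = 16.776°
axis k = ((R−Rᵀ)₃₂, (R−Rᵀ)₁₃, (R−Rᵀ)₂₁) / (2 sinθ) = (-0.482638, -0.711554, +0.510638)
rvec = θ·k = (-0.141314, -0.208339, +0.149512)

rvec=(-0.1413, -0.2083, 0.1495) tvec=(0.1093, -0.2448, 0.7745)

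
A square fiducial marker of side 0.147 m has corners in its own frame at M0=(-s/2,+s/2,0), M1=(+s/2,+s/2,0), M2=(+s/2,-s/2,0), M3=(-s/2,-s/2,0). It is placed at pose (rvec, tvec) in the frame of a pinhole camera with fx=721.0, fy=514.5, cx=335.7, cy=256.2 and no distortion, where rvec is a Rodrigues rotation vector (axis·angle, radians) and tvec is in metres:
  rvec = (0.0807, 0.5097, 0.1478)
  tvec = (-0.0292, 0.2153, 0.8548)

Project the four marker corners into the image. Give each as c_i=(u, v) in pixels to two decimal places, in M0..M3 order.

c0=(254.27, 414.23) c1=(357.75, 442.39) c2=(373.98, 354.28) c3=(267.24, 332.64)

Intrinsics K: fx=721.0, fy=514.5, cx=335.7, cy=256.2
Marker side s = 0.147 m; corners in marker frame (Z=0):
  M0 = (-0.0735, +0.0735, 0)
  M1 = (+0.0735, +0.0735, 0)
  M2 = (+0.0735, -0.0735, 0)
  M3 = (-0.0735, -0.0735, 0)
rvec = (0.0807, 0.5097, 0.1478), |rvec| = θ = 0.53680 rad = 30.756°
Rodrigues: sinθ=0.51139, 1−cosθ=0.14065; R = I + sinθ·[k]× + (1−cosθ)·[k]×²:
    [+0.86253 -0.12073 +0.49139]
    [+0.16088 +0.98616 -0.04011]
    [-0.47975 +0.11365 +0.87001]
t = (-0.0292, 0.2153, 0.8548) m
M0: Pc = R·M0+t = (-0.10147, +0.27596, +0.89841); u = 721.0·(-0.10147)/0.89841 + 335.7 = 254.2684, v = 514.5·(+0.27596)/0.89841 + 256.2 = 414.2343
M1: Pc = R·M1+t = (+0.02532, +0.29961, +0.82789); u = 721.0·(+0.02532)/0.82789 + 335.7 = 357.7531, v = 514.5·(+0.29961)/0.82789 + 256.2 = 442.3934
M2: Pc = R·M2+t = (+0.04307, +0.15464, +0.81119); u = 721.0·(+0.04307)/0.81119 + 335.7 = 373.9810, v = 514.5·(+0.15464)/0.81119 + 256.2 = 354.2829
M3: Pc = R·M3+t = (-0.08372, +0.13099, +0.88171); u = 721.0·(-0.08372)/0.88171 + 335.7 = 267.2375, v = 514.5·(+0.13099)/0.88171 + 256.2 = 332.6376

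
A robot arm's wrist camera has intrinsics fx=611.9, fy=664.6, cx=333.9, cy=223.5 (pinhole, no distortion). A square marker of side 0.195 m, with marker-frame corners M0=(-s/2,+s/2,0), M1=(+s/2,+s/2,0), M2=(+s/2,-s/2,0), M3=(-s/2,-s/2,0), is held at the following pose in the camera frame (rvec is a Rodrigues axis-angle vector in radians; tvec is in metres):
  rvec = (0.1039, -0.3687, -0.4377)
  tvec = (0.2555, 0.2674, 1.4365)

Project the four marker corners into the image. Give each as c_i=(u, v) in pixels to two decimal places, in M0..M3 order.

Intrinsics K: fx=611.9, fy=664.6, cx=333.9, cy=223.5
Marker side s = 0.195 m; corners in marker frame (Z=0):
  M0 = (-0.0975, +0.0975, 0)
  M1 = (+0.0975, +0.0975, 0)
  M2 = (+0.0975, -0.0975, 0)
  M3 = (-0.0975, -0.0975, 0)
rvec = (0.1039, -0.3687, -0.4377), |rvec| = θ = 0.58165 rad = 33.326°
Rodrigues: sinθ=0.54940, 1−cosθ=0.16444; R = I + sinθ·[k]× + (1−cosθ)·[k]×²:
    [+0.84080 +0.39481 -0.37036]
    [-0.43205 +0.90163 -0.01970]
    [+0.32615 +0.17658 +0.92868]
t = (0.2555, 0.2674, 1.4365) m
M0: Pc = R·M0+t = (+0.21202, +0.39743, +1.42192); u = 611.9·(+0.21202)/1.42192 + 333.9 = 425.1378, v = 664.6·(+0.39743)/1.42192 + 223.5 = 409.2598
M1: Pc = R·M1+t = (+0.37597, +0.31318, +1.48552); u = 611.9·(+0.37597)/1.48552 + 333.9 = 488.7672, v = 664.6·(+0.31318)/1.48552 + 223.5 = 363.6142
M2: Pc = R·M2+t = (+0.29898, +0.13737, +1.45108); u = 611.9·(+0.29898)/1.45108 + 333.9 = 459.9771, v = 664.6·(+0.13737)/1.45108 + 223.5 = 286.4138
M3: Pc = R·M3+t = (+0.13503, +0.22162, +1.38748); u = 611.9·(+0.13503)/1.38748 + 333.9 = 393.4489, v = 664.6·(+0.22162)/1.38748 + 223.5 = 329.6534

c0=(425.14, 409.26) c1=(488.77, 363.61) c2=(459.98, 286.41) c3=(393.45, 329.65)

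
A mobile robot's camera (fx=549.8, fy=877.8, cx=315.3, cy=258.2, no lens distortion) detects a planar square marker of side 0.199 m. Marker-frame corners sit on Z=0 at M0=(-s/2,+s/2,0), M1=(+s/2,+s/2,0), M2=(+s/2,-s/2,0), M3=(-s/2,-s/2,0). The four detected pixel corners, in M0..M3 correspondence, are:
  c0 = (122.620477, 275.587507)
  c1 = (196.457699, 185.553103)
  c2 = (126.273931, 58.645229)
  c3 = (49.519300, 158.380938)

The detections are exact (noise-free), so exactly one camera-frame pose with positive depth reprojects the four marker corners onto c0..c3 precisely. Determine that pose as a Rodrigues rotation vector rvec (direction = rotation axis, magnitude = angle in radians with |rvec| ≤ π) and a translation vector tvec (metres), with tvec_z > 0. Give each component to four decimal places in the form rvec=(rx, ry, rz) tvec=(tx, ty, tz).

rvec=(0.4085, 0.0336, -0.6418) tvec=(-0.3783, -0.1067, 1.0893)

Intrinsics K: fx=549.8, fy=877.8, cx=315.3, cy=258.2
Marker side s = 0.199 m; corners in marker frame (Z=0):
  M0 = (-0.0995, +0.0995, 0)
  M1 = (+0.0995, +0.0995, 0)
  M2 = (+0.0995, -0.0995, 0)
  M3 = (-0.0995, -0.0995, 0)
Detected image corners:
  c0 = (122.620477, 275.587507) px
  c1 = (196.457699, 185.553103) px
  c2 = (126.273931, 58.645229) px
  c3 = (49.519300, 158.380938) px
Planar DLT: solve 8×8 A·h = b for H (H[2,2]=1):
  H  [+360.49046 +400.98882 +124.36124]
  H  [-500.18187 +669.01819 +172.22087]
  H  [-0.14258 +0.33037 +1.00000]
B = K⁻¹H; ‖b₁‖=0.918044, ‖b₂‖=0.918044; λ = 2/(‖b₁‖+‖b₂‖) = 1.089273, sign → tz>0 ⇒ λ=+1.089273
r₁ = λ·B[:,0] = (+0.80328,-0.57500,-0.15531); r₂ = λ·B[:,1] = (+0.58807,+0.72434,+0.35986)
r₃ = r₁×r₂ = (-0.09442,-0.38040,+0.91999); SVD([r₁ r₂ r₃]) → R = UVᵀ:
  R  [+0.80328 +0.58807 -0.09442]
  R  [-0.57500 +0.72434 -0.38040]
  R  [-0.15531 +0.35986 +0.91999]
t = (-0.37829, -0.10669, +1.08927) m
tr R = 2.447608; θ = arccos((tr R − 1)/2) = 0.761497 rad = 43.631°
axis k = ((R−Rᵀ)₃₂, (R−Rᵀ)₁₃, (R−Rᵀ)₂₁) / (2 sinθ) = (+0.536419, +0.044124, -0.842798)
rvec = θ·k = (+0.408481, +0.033600, -0.641788)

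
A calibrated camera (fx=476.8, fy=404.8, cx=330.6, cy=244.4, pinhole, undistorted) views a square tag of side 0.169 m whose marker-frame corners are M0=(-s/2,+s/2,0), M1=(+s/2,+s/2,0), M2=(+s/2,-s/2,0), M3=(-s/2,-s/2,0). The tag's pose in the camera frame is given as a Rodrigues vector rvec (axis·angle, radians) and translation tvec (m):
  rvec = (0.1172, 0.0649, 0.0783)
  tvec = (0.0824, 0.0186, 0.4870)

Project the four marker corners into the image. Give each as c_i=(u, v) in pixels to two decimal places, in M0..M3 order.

Intrinsics K: fx=476.8, fy=404.8, cx=330.6, cy=244.4
Marker side s = 0.169 m; corners in marker frame (Z=0):
  M0 = (-0.0845, +0.0845, 0)
  M1 = (+0.0845, +0.0845, 0)
  M2 = (+0.0845, -0.0845, 0)
  M3 = (-0.0845, -0.0845, 0)
rvec = (0.1172, 0.0649, 0.0783), |rvec| = θ = 0.15517 rad = 8.891°
Rodrigues: sinθ=0.15455, 1−cosθ=0.01202; R = I + sinθ·[k]× + (1−cosθ)·[k]×²:
    [+0.99484 -0.07419 +0.06922]
    [+0.08178 +0.99009 -0.11419]
    [-0.06006 +0.11927 +0.99104]
t = (0.0824, 0.0186, 0.4870) m
M0: Pc = R·M0+t = (-0.00793, +0.09535, +0.50215); u = 476.8·(-0.00793)/0.50215 + 330.6 = 323.0675, v = 404.8·(+0.09535)/0.50215 + 244.4 = 321.2658
M1: Pc = R·M1+t = (+0.16019, +0.10917, +0.49200); u = 476.8·(+0.16019)/0.49200 + 330.6 = 485.8448, v = 404.8·(+0.10917)/0.49200 + 244.4 = 334.2230
M2: Pc = R·M2+t = (+0.17273, -0.05815, +0.47185); u = 476.8·(+0.17273)/0.47185 + 330.6 = 505.1462, v = 404.8·(-0.05815)/0.47185 + 244.4 = 194.5113
M3: Pc = R·M3+t = (+0.00461, -0.07197, +0.48200); u = 476.8·(+0.00461)/0.48200 + 330.6 = 335.1556, v = 404.8·(-0.07197)/0.48200 + 244.4 = 183.9544

c0=(323.07, 321.27) c1=(485.84, 334.22) c2=(505.15, 194.51) c3=(335.16, 183.95)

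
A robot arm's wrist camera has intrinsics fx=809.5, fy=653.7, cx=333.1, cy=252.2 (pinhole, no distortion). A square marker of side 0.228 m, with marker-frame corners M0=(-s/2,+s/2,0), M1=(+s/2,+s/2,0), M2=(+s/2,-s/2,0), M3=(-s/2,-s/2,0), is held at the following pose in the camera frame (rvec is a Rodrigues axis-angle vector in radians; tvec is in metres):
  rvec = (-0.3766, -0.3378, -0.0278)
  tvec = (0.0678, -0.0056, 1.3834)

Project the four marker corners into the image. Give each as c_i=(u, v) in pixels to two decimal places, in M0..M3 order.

c0=(314.71, 300.47) c1=(441.91, 301.69) c2=(424.64, 204.08) c3=(303.95, 197.65)

Intrinsics K: fx=809.5, fy=653.7, cx=333.1, cy=252.2
Marker side s = 0.228 m; corners in marker frame (Z=0):
  M0 = (-0.1140, +0.1140, 0)
  M1 = (+0.1140, +0.1140, 0)
  M2 = (+0.1140, -0.1140, 0)
  M3 = (-0.1140, -0.1140, 0)
rvec = (-0.3766, -0.3378, -0.0278), |rvec| = θ = 0.50666 rad = 29.030°
Rodrigues: sinθ=0.48526, 1−cosθ=0.12563; R = I + sinθ·[k]× + (1−cosθ)·[k]×²:
    [+0.94378 +0.08888 -0.31841]
    [+0.03563 +0.93021 +0.36529]
    [+0.32866 -0.35610 +0.87475]
t = (0.0678, -0.0056, 1.3834) m
M0: Pc = R·M0+t = (-0.02966, +0.09638, +1.30534); u = 809.5·(-0.02966)/1.30534 + 333.1 = 314.7078, v = 653.7·(+0.09638)/1.30534 + 252.2 = 300.4671
M1: Pc = R·M1+t = (+0.18552, +0.10451, +1.38027); u = 809.5·(+0.18552)/1.38027 + 333.1 = 441.9056, v = 653.7·(+0.10451)/1.38027 + 252.2 = 301.6944
M2: Pc = R·M2+t = (+0.16526, -0.10758, +1.46146); u = 809.5·(+0.16526)/1.46146 + 333.1 = 424.6359, v = 653.7·(-0.10758)/1.46146 + 252.2 = 204.0794
M3: Pc = R·M3+t = (-0.04992, -0.11571, +1.38653); u = 809.5·(-0.04992)/1.38653 + 333.1 = 303.9531, v = 653.7·(-0.11571)/1.38653 + 252.2 = 197.6485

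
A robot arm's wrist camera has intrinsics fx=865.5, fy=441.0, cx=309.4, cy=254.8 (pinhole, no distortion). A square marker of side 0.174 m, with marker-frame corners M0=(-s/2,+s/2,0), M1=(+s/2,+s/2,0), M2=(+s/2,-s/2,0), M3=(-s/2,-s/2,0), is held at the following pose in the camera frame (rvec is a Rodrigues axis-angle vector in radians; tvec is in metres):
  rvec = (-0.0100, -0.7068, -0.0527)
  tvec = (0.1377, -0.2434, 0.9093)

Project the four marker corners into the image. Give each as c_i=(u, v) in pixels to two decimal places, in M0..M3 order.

c0=(386.62, 175.96) c1=(495.88, 181.60) c2=(488.09, 102.08) c3=(377.61, 85.88)

Intrinsics K: fx=865.5, fy=441.0, cx=309.4, cy=254.8
Marker side s = 0.174 m; corners in marker frame (Z=0):
  M0 = (-0.0870, +0.0870, 0)
  M1 = (+0.0870, +0.0870, 0)
  M2 = (+0.0870, -0.0870, 0)
  M3 = (-0.0870, -0.0870, 0)
rvec = (-0.0100, -0.7068, -0.0527), |rvec| = θ = 0.70883 rad = 40.613°
Rodrigues: sinθ=0.65095, 1−cosθ=0.24088; R = I + sinθ·[k]× + (1−cosθ)·[k]×²:
    [+0.75917 +0.05178 -0.64883]
    [-0.04501 +0.99862 +0.02704]
    [+0.64933 +0.00867 +0.76045]
t = (0.1377, -0.2434, 0.9093) m
M0: Pc = R·M0+t = (+0.07616, -0.15260, +0.85356); u = 865.5·(+0.07616)/0.85356 + 309.4 = 386.6226, v = 441.0·(-0.15260)/0.85356 + 254.8 = 175.9557
M1: Pc = R·M1+t = (+0.20825, -0.16044, +0.96655); u = 865.5·(+0.20825)/0.96655 + 309.4 = 495.8815, v = 441.0·(-0.16044)/0.96655 + 254.8 = 181.5990
M2: Pc = R·M2+t = (+0.19924, -0.33420, +0.96504); u = 865.5·(+0.19924)/0.96504 + 309.4 = 488.0919, v = 441.0·(-0.33420)/0.96504 + 254.8 = 102.0802
M3: Pc = R·M3+t = (+0.06715, -0.32636, +0.85205); u = 865.5·(+0.06715)/0.85205 + 309.4 = 377.6066, v = 441.0·(-0.32636)/0.85205 + 254.8 = 85.8826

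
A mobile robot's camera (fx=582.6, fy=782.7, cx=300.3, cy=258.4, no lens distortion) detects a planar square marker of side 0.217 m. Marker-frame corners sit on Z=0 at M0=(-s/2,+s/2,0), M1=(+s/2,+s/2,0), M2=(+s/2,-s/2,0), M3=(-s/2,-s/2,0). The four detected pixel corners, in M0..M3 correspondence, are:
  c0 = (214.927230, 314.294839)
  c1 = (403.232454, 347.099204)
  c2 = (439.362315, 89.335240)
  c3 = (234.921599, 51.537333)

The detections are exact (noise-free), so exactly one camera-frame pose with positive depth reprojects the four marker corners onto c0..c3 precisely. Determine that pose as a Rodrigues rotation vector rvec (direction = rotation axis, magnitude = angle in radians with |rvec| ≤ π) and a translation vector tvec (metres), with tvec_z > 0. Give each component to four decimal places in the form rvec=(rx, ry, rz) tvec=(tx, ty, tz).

Intrinsics K: fx=582.6, fy=782.7, cx=300.3, cy=258.4
Marker side s = 0.217 m; corners in marker frame (Z=0):
  M0 = (-0.1085, +0.1085, 0)
  M1 = (+0.1085, +0.1085, 0)
  M2 = (+0.1085, -0.1085, 0)
  M3 = (-0.1085, -0.1085, 0)
Detected image corners:
  c0 = (214.927230, 314.294839) px
  c1 = (403.232454, 347.099204) px
  c2 = (439.362315, 89.335240) px
  c3 = (234.921599, 51.537333) px
Planar DLT: solve 8×8 A·h = b for H (H[2,2]=1):
  H  [+915.14247 -5.43984 +322.91383]
  H  [+169.49021 +1276.29985 +206.05587]
  H  [+0.03635 +0.38385 +1.00000]
B = K⁻¹H; ‖b₁‖=1.565894, ‖b₂‖=1.565894; λ = 2/(‖b₁‖+‖b₂‖) = 0.638613, sign → tz>0 ⇒ λ=+0.638613
r₁ = λ·B[:,0] = (+0.99116,+0.13062,+0.02322); r₂ = λ·B[:,1] = (-0.13231,+0.96042,+0.24513)
r₃ = r₁×r₂ = (+0.00972,-0.24603,+0.96921); SVD([r₁ r₂ r₃]) → R = UVᵀ:
  R  [+0.99116 -0.13231 +0.00972]
  R  [+0.13062 +0.96042 -0.24603]
  R  [+0.02322 +0.24513 +0.96921]
t = (+0.02479, -0.04271, +0.63861) m
tr R = 2.920791; θ = arccos((tr R − 1)/2) = 0.282378 rad = 16.179°
axis k = ((R−Rᵀ)₃₂, (R−Rᵀ)₁₃, (R−Rᵀ)₂₁) / (2 sinθ) = (+0.881360, -0.024212, +0.471825)
rvec = θ·k = (+0.248877, -0.006837, +0.133233)

rvec=(0.2489, -0.0068, 0.1332) tvec=(0.0248, -0.0427, 0.6386)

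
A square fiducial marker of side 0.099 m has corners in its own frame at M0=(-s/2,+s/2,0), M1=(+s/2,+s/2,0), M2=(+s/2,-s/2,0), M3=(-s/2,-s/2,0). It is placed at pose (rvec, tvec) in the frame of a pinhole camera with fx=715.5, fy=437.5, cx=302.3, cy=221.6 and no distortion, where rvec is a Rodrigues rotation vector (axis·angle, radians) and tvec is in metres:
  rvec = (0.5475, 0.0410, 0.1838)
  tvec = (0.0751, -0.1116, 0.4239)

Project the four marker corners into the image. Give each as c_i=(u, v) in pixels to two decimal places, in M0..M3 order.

Intrinsics K: fx=715.5, fy=437.5, cx=302.3, cy=221.6
Marker side s = 0.099 m; corners in marker frame (Z=0):
  M0 = (-0.0495, +0.0495, 0)
  M1 = (+0.0495, +0.0495, 0)
  M2 = (+0.0495, -0.0495, 0)
  M3 = (-0.0495, -0.0495, 0)
rvec = (0.5475, 0.0410, 0.1838), |rvec| = θ = 0.57898 rad = 33.173°
Rodrigues: sinθ=0.54717, 1−cosθ=0.16298; R = I + sinθ·[k]× + (1−cosθ)·[k]×²:
    [+0.98276 -0.16279 +0.08767]
    [+0.18462 +0.83784 -0.51376]
    [+0.01018 +0.52108 +0.85344]
t = (0.0751, -0.1116, 0.4239) m
M0: Pc = R·M0+t = (+0.01840, -0.07927, +0.44919); u = 715.5·(+0.01840)/0.44919 + 302.3 = 331.6015, v = 437.5·(-0.07927)/0.44919 + 221.6 = 144.3973
M1: Pc = R·M1+t = (+0.11569, -0.06099, +0.45020); u = 715.5·(+0.11569)/0.45020 + 302.3 = 486.1641, v = 437.5·(-0.06099)/0.45020 + 221.6 = 162.3316
M2: Pc = R·M2+t = (+0.13180, -0.14393, +0.39861); u = 715.5·(+0.13180)/0.39861 + 302.3 = 538.8874, v = 437.5·(-0.14393)/0.39861 + 221.6 = 63.6227
M3: Pc = R·M3+t = (+0.03451, -0.16221, +0.39760); u = 715.5·(+0.03451)/0.39760 + 302.3 = 364.4047, v = 437.5·(-0.16221)/0.39760 + 221.6 = 43.1115

c0=(331.60, 144.40) c1=(486.16, 162.33) c2=(538.89, 63.62) c3=(364.40, 43.11)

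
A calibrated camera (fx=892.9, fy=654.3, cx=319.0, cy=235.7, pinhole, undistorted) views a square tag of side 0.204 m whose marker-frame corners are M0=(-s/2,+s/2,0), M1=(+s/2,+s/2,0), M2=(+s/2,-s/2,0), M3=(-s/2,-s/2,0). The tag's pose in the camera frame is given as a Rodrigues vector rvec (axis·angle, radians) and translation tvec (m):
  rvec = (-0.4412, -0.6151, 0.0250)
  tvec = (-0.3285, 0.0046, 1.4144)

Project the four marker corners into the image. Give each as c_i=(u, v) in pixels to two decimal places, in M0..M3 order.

Intrinsics K: fx=892.9, fy=654.3, cx=319.0, cy=235.7
Marker side s = 0.204 m; corners in marker frame (Z=0):
  M0 = (-0.1020, +0.1020, 0)
  M1 = (+0.1020, +0.1020, 0)
  M2 = (+0.1020, -0.1020, 0)
  M3 = (-0.1020, -0.1020, 0)
rvec = (-0.4412, -0.6151, 0.0250), |rvec| = θ = 0.75738 rad = 43.395°
Rodrigues: sinθ=0.68702, 1−cosθ=0.27336; R = I + sinθ·[k]× + (1−cosθ)·[k]×²:
    [+0.81940 +0.10665 -0.56321]
    [+0.15200 +0.90694 +0.39288]
    [+0.55270 -0.40754 +0.72693]
t = (-0.3285, 0.0046, 1.4144) m
M0: Pc = R·M0+t = (-0.40120, +0.08160, +1.31646); u = 892.9·(-0.40120)/1.31646 + 319.0 = 46.8814, v = 654.3·(+0.08160)/1.31646 + 235.7 = 276.2581
M1: Pc = R·M1+t = (-0.23404, +0.11261, +1.42921); u = 892.9·(-0.23404)/1.42921 + 319.0 = 172.7811, v = 654.3·(+0.11261)/1.42921 + 235.7 = 287.2546
M2: Pc = R·M2+t = (-0.25580, -0.07240, +1.51234); u = 892.9·(-0.25580)/1.51234 + 319.0 = 167.9740, v = 654.3·(-0.07240)/1.51234 + 235.7 = 204.3755
M3: Pc = R·M3+t = (-0.42296, -0.10341, +1.39959); u = 892.9·(-0.42296)/1.39959 + 319.0 = 49.1657, v = 654.3·(-0.10341)/1.39959 + 235.7 = 187.3556

c0=(46.88, 276.26) c1=(172.78, 287.25) c2=(167.97, 204.38) c3=(49.17, 187.36)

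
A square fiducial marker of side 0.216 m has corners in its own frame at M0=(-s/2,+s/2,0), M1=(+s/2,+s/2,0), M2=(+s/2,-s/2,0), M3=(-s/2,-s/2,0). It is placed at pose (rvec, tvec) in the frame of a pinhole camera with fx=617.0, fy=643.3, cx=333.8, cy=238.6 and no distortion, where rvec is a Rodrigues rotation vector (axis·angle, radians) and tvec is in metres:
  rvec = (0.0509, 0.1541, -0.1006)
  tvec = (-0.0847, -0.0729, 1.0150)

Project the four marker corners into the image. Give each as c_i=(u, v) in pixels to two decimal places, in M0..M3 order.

c0=(226.85, 266.40) c1=(353.92, 254.02) c2=(340.17, 115.20) c3=(212.41, 132.23)

Intrinsics K: fx=617.0, fy=643.3, cx=333.8, cy=238.6
Marker side s = 0.216 m; corners in marker frame (Z=0):
  M0 = (-0.1080, +0.1080, 0)
  M1 = (+0.1080, +0.1080, 0)
  M2 = (+0.1080, -0.1080, 0)
  M3 = (-0.1080, -0.1080, 0)
rvec = (0.0509, 0.1541, -0.1006), |rvec| = θ = 0.19094 rad = 10.940°
Rodrigues: sinθ=0.18978, 1−cosθ=0.01817; R = I + sinθ·[k]× + (1−cosθ)·[k]×²:
    [+0.98312 +0.10390 +0.15061]
    [-0.09608 +0.99366 -0.05832]
    [-0.15572 +0.04286 +0.98687]
t = (-0.0847, -0.0729, 1.0150) m
M0: Pc = R·M0+t = (-0.17966, +0.04479, +1.03645); u = 617.0·(-0.17966)/1.03645 + 333.8 = 226.8505, v = 643.3·(+0.04479)/1.03645 + 238.6 = 266.4016
M1: Pc = R·M1+t = (+0.03270, +0.02404, +1.00281); u = 617.0·(+0.03270)/1.00281 + 333.8 = 353.9180, v = 643.3·(+0.02404)/1.00281 + 238.6 = 254.0210
M2: Pc = R·M2+t = (+0.01026, -0.19059, +0.99355); u = 617.0·(+0.01026)/0.99355 + 333.8 = 340.1687, v = 643.3·(-0.19059)/0.99355 + 238.6 = 115.1964
M3: Pc = R·M3+t = (-0.20210, -0.16984, +1.02719); u = 617.0·(-0.20210)/1.02719 + 333.8 = 212.4061, v = 643.3·(-0.16984)/1.02719 + 238.6 = 132.2344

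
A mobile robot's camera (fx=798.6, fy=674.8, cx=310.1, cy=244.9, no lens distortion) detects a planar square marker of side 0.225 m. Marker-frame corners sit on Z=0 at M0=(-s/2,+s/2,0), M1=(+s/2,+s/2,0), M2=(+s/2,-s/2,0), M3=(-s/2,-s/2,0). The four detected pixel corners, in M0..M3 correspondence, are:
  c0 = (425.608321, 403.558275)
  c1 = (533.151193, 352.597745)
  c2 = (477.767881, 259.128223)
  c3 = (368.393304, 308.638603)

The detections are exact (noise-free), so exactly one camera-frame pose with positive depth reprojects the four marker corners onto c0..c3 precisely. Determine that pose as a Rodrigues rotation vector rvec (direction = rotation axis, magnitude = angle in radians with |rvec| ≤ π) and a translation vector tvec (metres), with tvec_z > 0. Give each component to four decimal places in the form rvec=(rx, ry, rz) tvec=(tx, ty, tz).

rvec=(0.0146, -0.1296, -0.4741) tvec=(0.2530, 0.1816, 1.4252)

Intrinsics K: fx=798.6, fy=674.8, cx=310.1, cy=244.9
Marker side s = 0.225 m; corners in marker frame (Z=0):
  M0 = (-0.1125, +0.1125, 0)
  M1 = (+0.1125, +0.1125, 0)
  M2 = (+0.1125, -0.1125, 0)
  M3 = (-0.1125, -0.1125, 0)
Detected image corners:
  c0 = (425.608321, 403.558275) px
  c1 = (533.151193, 352.597745) px
  c2 = (477.767881, 259.128223) px
  c3 = (368.393304, 308.638603) px
Planar DLT: solve 8×8 A·h = b for H (H[2,2]=1):
  H  [+520.35195 +264.15384 +451.84645]
  H  [-195.16651 +428.86206 +330.90478]
  H  [+0.08494 +0.03097 +1.00000]
B = K⁻¹H; ‖b₁‖=0.701647, ‖b₂‖=0.701647; λ = 2/(‖b₁‖+‖b₂‖) = 1.425218, sign → tz>0 ⇒ λ=+1.425218
r₁ = λ·B[:,0] = (+0.88164,-0.45614,+0.12106); r₂ = λ·B[:,1] = (+0.45428,+0.88976,+0.04414)
r₃ = r₁×r₂ = (-0.12785,+0.01608,+0.99166); SVD([r₁ r₂ r₃]) → R = UVᵀ:
  R  [+0.88164 +0.45428 -0.12785]
  R  [-0.45614 +0.88976 +0.01608]
  R  [+0.12106 +0.04414 +0.99166]
t = (+0.25297, +0.18165, +1.42522) m
tr R = 2.763064; θ = arccos((tr R − 1)/2) = 0.491699 rad = 28.172°
axis k = ((R−Rᵀ)₃₂, (R−Rᵀ)₁₃, (R−Rᵀ)₂₁) / (2 sinθ) = (+0.029714, -0.263599, -0.964175)
rvec = θ·k = (+0.014610, -0.129611, -0.474083)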